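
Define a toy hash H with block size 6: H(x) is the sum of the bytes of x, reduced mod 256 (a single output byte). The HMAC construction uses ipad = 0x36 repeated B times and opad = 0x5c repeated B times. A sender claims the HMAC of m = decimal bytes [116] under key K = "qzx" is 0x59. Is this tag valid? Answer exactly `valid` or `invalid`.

invalid

Key "qzx" = 71 7a 78 is 3 bytes ≤ B = 6; zero-pad to 6 bytes: K' = 71 7a 78 00 00 00.
K' ⊕ ipad = 47 4c 4e 36 36 36; K' ⊕ opad = 2d 26 24 5c 5c 5c.
Inner hash: sum = 71+76+78+54+54+54+116 = 503; mod 256 = 247 → f7.
Outer hash (recomputed tag): sum = 45+38+36+92+92+92+247 = 642; mod 256 = 130 → 82.
Recomputed tag = 82; claimed = 59 → mismatch.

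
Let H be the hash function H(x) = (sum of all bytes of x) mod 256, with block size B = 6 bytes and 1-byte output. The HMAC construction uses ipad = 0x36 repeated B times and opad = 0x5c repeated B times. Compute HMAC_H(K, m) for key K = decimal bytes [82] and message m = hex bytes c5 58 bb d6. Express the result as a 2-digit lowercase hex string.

Key decimal bytes [82] = 52 is 1 byte ≤ B = 6; zero-pad to 6 bytes: K' = 52 00 00 00 00 00.
K' ⊕ ipad = 64 36 36 36 36 36.  K' ⊕ opad = 0e 5c 5c 5c 5c 5c.
Inner input = (K'⊕ipad) ∥ m = 64 36 36 36 36 36 ∥ c5 58 bb d6.
Inner hash: sum = 100+54+54+54+54+54+197+88+187+214 = 1056; mod 256 = 32 → 20.
Outer input = (K'⊕opad) ∥ inner = 0e 5c 5c 5c 5c 5c ∥ 20.
Outer hash (tag): sum = 14+92+92+92+92+92+32 = 506; mod 256 = 250 → fa.

fa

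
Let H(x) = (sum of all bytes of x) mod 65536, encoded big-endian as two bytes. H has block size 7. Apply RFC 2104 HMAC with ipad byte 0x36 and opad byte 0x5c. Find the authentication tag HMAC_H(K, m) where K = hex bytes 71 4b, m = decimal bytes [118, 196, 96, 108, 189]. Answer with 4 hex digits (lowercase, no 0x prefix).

02a9

Key hex bytes 71 4b is 2 bytes ≤ B = 7; zero-pad to 7 bytes: K' = 71 4b 00 00 00 00 00.
K' ⊕ ipad = 47 7d 36 36 36 36 36.  K' ⊕ opad = 2d 17 5c 5c 5c 5c 5c.
Inner input = (K'⊕ipad) ∥ m = 47 7d 36 36 36 36 36 ∥ 76 c4 60 6c bd.
Inner hash: sum = 71+125+54+54+54+54+54+118+196+96+108+189 = 1173 → 04 95.
Outer input = (K'⊕opad) ∥ inner = 2d 17 5c 5c 5c 5c 5c ∥ 04 95.
Outer hash (tag): sum = 45+23+92+92+92+92+92+4+149 = 681 → 02 a9.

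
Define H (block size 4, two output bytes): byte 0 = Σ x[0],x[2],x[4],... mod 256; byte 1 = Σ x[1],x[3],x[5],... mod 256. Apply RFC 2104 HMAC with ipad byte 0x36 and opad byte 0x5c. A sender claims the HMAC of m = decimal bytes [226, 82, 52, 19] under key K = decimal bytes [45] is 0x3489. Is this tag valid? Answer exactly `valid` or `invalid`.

valid

Key decimal bytes [45] = 2d is 1 byte ≤ B = 4; zero-pad to 4 bytes: K' = 2d 00 00 00.
K' ⊕ ipad = 1b 36 36 36; K' ⊕ opad = 71 5c 5c 5c.
Inner hash: even-index sum = 359 mod 256 = 103; odd-index sum = 209 mod 256 = 209 → 67 d1.
Outer hash (recomputed tag): even-index sum = 308 mod 256 = 52; odd-index sum = 393 mod 256 = 137 → 34 89.
Recomputed tag = 3489; claimed = 3489 → match.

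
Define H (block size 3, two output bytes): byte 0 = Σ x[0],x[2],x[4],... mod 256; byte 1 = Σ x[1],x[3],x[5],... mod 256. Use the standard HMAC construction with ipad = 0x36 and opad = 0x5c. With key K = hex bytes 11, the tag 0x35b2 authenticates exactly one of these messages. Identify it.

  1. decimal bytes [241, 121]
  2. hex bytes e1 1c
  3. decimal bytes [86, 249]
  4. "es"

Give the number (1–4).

Key hex bytes 11 is 1 byte ≤ B = 3; zero-pad to 3 bytes: K' = 11 00 00.
K' ⊕ ipad = 27 36 36; K' ⊕ opad = 4d 5c 5c.
m1: inner = H(27 36 36 f1 79) = d6 27; tag = H(4d 5c 5c d6 27) = d032
m2: inner = H(27 36 36 e1 1c) = 79 17; tag = H(4d 5c 5c 79 17) = c0d5
m3: inner = H(27 36 36 56 f9) = 56 8c; tag = H(4d 5c 5c 56 8c) = 35b2 ← matches
m4: inner = H(27 36 36 65 73) = d0 9b; tag = H(4d 5c 5c d0 9b) = 442c

3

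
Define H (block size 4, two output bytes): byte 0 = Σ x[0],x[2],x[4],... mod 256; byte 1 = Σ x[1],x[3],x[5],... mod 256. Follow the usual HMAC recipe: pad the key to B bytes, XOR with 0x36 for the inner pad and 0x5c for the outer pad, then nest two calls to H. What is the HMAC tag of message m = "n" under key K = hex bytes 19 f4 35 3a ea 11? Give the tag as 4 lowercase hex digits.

Key hex bytes 19 f4 35 3a ea 11 is 6 bytes > B = 4, so hash it first: H(key) = 38 3f, then zero-pad to 4 bytes: K' = 38 3f 00 00.
K' ⊕ ipad = 0e 09 36 36.  K' ⊕ opad = 64 63 5c 5c.
Inner input = (K'⊕ipad) ∥ m = 0e 09 36 36 ∥ 6e.
Inner hash: even-index sum = 178 mod 256 = 178; odd-index sum = 63 mod 256 = 63 → b2 3f.
Outer input = (K'⊕opad) ∥ inner = 64 63 5c 5c ∥ b2 3f.
Outer hash (tag): even-index sum = 370 mod 256 = 114; odd-index sum = 254 mod 256 = 254 → 72 fe.

72fe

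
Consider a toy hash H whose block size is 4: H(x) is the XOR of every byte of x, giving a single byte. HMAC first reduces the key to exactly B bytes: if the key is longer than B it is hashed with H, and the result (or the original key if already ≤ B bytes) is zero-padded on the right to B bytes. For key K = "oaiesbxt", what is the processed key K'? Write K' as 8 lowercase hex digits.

|K| = 8 > B = 4, so first hash the key.
H(K): XOR 6f⊕61⊕69⊕65⊕73⊕62⊕78⊕74 = 1f.
Zero-pad H(K) = 1f to 4 bytes: K' = 1f 00 00 00.

1f000000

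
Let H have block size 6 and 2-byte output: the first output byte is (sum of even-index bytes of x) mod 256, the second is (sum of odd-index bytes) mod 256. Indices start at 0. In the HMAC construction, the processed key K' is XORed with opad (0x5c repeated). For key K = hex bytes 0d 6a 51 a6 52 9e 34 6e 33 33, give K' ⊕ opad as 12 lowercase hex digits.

4b135c5c5c5c

Key hex bytes 0d 6a 51 a6 52 9e 34 6e 33 33 is 10 bytes > B = 6, so hash it first: H(key) = 17 4f, then zero-pad to 6 bytes: K' = 17 4f 00 00 00 00.
XOR each byte with 0x5c: 17⊕5c=4b, 4f⊕5c=13, 00⊕5c=5c, 00⊕5c=5c, 00⊕5c=5c, 00⊕5c=5c.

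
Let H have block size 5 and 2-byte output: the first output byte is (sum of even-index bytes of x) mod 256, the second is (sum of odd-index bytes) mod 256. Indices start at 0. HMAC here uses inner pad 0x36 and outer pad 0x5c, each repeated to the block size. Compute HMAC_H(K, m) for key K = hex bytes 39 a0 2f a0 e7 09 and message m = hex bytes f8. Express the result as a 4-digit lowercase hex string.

Key hex bytes 39 a0 2f a0 e7 09 is 6 bytes > B = 5, so hash it first: H(key) = 4f 49, then zero-pad to 5 bytes: K' = 4f 49 00 00 00.
K' ⊕ ipad = 79 7f 36 36 36.  K' ⊕ opad = 13 15 5c 5c 5c.
Inner input = (K'⊕ipad) ∥ m = 79 7f 36 36 36 ∥ f8.
Inner hash: even-index sum = 229 mod 256 = 229; odd-index sum = 429 mod 256 = 173 → e5 ad.
Outer input = (K'⊕opad) ∥ inner = 13 15 5c 5c 5c ∥ e5 ad.
Outer hash (tag): even-index sum = 376 mod 256 = 120; odd-index sum = 342 mod 256 = 86 → 78 56.

7856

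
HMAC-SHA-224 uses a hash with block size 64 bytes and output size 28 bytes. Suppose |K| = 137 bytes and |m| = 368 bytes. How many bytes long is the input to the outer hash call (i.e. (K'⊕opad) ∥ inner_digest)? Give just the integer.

92

Key is 137 > 64 bytes, so it is hashed to 28 bytes then zero-padded to 64: |K'| = 64.
Outer input = (K'⊕opad) ∥ H(inner) → 64 + 28 = 92 bytes.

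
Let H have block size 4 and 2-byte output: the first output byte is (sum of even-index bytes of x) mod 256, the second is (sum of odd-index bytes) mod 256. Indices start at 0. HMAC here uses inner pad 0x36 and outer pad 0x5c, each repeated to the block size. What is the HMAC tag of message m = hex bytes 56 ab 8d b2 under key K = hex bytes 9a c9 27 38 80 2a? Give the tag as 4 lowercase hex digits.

Key hex bytes 9a c9 27 38 80 2a is 6 bytes > B = 4, so hash it first: H(key) = 41 2b, then zero-pad to 4 bytes: K' = 41 2b 00 00.
K' ⊕ ipad = 77 1d 36 36.  K' ⊕ opad = 1d 77 5c 5c.
Inner input = (K'⊕ipad) ∥ m = 77 1d 36 36 ∥ 56 ab 8d b2.
Inner hash: even-index sum = 400 mod 256 = 144; odd-index sum = 432 mod 256 = 176 → 90 b0.
Outer input = (K'⊕opad) ∥ inner = 1d 77 5c 5c ∥ 90 b0.
Outer hash (tag): even-index sum = 265 mod 256 = 9; odd-index sum = 387 mod 256 = 131 → 09 83.

0983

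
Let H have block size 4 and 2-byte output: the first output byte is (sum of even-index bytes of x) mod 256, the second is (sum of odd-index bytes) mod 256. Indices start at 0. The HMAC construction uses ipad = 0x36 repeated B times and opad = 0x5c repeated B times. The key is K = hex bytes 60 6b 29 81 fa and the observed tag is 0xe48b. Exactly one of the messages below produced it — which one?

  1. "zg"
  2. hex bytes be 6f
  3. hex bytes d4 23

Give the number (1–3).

Key hex bytes 60 6b 29 81 fa is 5 bytes > B = 4, so hash it first: H(key) = 83 ec, then zero-pad to 4 bytes: K' = 83 ec 00 00.
K' ⊕ ipad = b5 da 36 36; K' ⊕ opad = df b0 5c 5c.
m1: inner = H(b5 da 36 36 7a 67) = 65 77; tag = H(df b0 5c 5c 65 77) = a083
m2: inner = H(b5 da 36 36 be 6f) = a9 7f; tag = H(df b0 5c 5c a9 7f) = e48b ← matches
m3: inner = H(b5 da 36 36 d4 23) = bf 33; tag = H(df b0 5c 5c bf 33) = fa3f

2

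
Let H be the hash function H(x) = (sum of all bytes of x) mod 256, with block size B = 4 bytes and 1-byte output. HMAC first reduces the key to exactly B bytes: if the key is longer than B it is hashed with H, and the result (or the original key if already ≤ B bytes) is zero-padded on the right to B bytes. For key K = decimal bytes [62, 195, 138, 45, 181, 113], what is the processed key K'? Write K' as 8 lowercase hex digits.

de000000

|K| = 6 > B = 4, so first hash the key.
H(K): sum = 62+195+138+45+181+113 = 734; mod 256 = 222 → de.
Zero-pad H(K) = de to 4 bytes: K' = de 00 00 00.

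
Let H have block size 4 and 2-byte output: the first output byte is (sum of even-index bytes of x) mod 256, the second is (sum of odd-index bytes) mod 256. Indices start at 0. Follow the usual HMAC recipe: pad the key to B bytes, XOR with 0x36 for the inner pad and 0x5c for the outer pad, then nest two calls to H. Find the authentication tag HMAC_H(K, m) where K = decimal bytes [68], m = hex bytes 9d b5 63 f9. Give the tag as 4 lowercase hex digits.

1cd2

Key decimal bytes [68] = 44 is 1 byte ≤ B = 4; zero-pad to 4 bytes: K' = 44 00 00 00.
K' ⊕ ipad = 72 36 36 36.  K' ⊕ opad = 18 5c 5c 5c.
Inner input = (K'⊕ipad) ∥ m = 72 36 36 36 ∥ 9d b5 63 f9.
Inner hash: even-index sum = 424 mod 256 = 168; odd-index sum = 538 mod 256 = 26 → a8 1a.
Outer input = (K'⊕opad) ∥ inner = 18 5c 5c 5c ∥ a8 1a.
Outer hash (tag): even-index sum = 284 mod 256 = 28; odd-index sum = 210 mod 256 = 210 → 1c d2.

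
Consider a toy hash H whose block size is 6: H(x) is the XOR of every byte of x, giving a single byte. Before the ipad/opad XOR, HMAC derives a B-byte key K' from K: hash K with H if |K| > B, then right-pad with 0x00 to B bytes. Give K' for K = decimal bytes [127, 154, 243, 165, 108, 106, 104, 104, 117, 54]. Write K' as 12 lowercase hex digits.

|K| = 10 > B = 6, so first hash the key.
H(K): XOR 7f⊕9a⊕f3⊕a5⊕6c⊕6a⊕68⊕68⊕75⊕36 = f6.
Zero-pad H(K) = f6 to 6 bytes: K' = f6 00 00 00 00 00.

f60000000000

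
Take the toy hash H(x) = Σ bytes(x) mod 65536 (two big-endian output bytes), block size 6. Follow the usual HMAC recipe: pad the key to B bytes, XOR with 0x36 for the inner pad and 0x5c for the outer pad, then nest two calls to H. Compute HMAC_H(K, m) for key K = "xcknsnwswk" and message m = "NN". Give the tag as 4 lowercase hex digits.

0303

Key "xcknsnwswk" = 78 63 6b 6e 73 6e 77 73 77 6b is 10 bytes > B = 6, so hash it first: H(key) = 04 61, then zero-pad to 6 bytes: K' = 04 61 00 00 00 00.
K' ⊕ ipad = 32 57 36 36 36 36.  K' ⊕ opad = 58 3d 5c 5c 5c 5c.
Inner input = (K'⊕ipad) ∥ m = 32 57 36 36 36 36 ∥ 4e 4e.
Inner hash: sum = 50+87+54+54+54+54+78+78 = 509 → 01 fd.
Outer input = (K'⊕opad) ∥ inner = 58 3d 5c 5c 5c 5c ∥ 01 fd.
Outer hash (tag): sum = 88+61+92+92+92+92+1+253 = 771 → 03 03.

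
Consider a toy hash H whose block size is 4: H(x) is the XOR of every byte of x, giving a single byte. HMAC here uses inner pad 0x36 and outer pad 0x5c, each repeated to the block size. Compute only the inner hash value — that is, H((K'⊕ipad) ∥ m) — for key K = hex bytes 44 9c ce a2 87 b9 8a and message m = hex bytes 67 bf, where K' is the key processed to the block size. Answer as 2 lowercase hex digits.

d8

Key hex bytes 44 9c ce a2 87 b9 8a is 7 bytes > B = 4, so hash it first: H(key) = 00, then zero-pad to 4 bytes: K' = 00 00 00 00.
K' ⊕ ipad = 36 36 36 36.
Inner input = 36 36 36 36 ∥ 67 bf.
Inner hash: XOR 36⊕36⊕36⊕36⊕67⊕bf = d8.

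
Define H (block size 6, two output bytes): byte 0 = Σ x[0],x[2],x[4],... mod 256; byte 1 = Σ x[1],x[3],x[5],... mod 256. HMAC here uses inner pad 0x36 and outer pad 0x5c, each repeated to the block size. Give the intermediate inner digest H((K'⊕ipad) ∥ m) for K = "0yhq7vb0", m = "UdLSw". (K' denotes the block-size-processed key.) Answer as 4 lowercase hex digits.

Key "0yhq7vb0" = 30 79 68 71 37 76 62 30 is 8 bytes > B = 6, so hash it first: H(key) = 31 90, then zero-pad to 6 bytes: K' = 31 90 00 00 00 00.
K' ⊕ ipad = 07 a6 36 36 36 36.
Inner input = 07 a6 36 36 36 36 ∥ 55 64 4c 53 77.
Inner hash: even-index sum = 395 mod 256 = 139; odd-index sum = 457 mod 256 = 201 → 8b c9.

8bc9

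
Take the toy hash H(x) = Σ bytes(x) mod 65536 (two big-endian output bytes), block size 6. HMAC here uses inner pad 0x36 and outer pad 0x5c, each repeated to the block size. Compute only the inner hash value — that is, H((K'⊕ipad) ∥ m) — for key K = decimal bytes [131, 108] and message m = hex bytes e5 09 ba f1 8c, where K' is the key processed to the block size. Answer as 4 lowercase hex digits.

050c

Key decimal bytes [131, 108] = 83 6c is 2 bytes ≤ B = 6; zero-pad to 6 bytes: K' = 83 6c 00 00 00 00.
K' ⊕ ipad = b5 5a 36 36 36 36.
Inner input = b5 5a 36 36 36 36 ∥ e5 09 ba f1 8c.
Inner hash: sum = 181+90+54+54+54+54+229+9+186+241+140 = 1292 → 05 0c.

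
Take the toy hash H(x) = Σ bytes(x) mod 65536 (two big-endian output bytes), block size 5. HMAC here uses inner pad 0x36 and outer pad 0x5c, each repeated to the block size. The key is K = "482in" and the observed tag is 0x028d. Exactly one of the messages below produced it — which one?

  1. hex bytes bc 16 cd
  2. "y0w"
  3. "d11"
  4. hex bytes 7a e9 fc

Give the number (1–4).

2

Key "482in" = 34 38 32 69 6e is exactly B = 5 bytes: K' = 34 38 32 69 6e.
K' ⊕ ipad = 02 0e 04 5f 58; K' ⊕ opad = 68 64 6e 35 32.
m1: inner = H(02 0e 04 5f 58 bc 16 cd) = 02 6a; tag = H(68 64 6e 35 32 02 6a) = 020d
m2: inner = H(02 0e 04 5f 58 79 30 77) = 01 eb; tag = H(68 64 6e 35 32 01 eb) = 028d ← matches
m3: inner = H(02 0e 04 5f 58 64 31 31) = 01 91; tag = H(68 64 6e 35 32 01 91) = 0233
m4: inner = H(02 0e 04 5f 58 7a e9 fc) = 03 2a; tag = H(68 64 6e 35 32 03 2a) = 01ce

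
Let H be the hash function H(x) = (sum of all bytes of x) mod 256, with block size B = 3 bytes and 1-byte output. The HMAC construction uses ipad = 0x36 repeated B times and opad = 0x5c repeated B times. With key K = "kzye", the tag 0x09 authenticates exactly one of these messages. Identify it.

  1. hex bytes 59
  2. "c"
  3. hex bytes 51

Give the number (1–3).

Key "kzye" = 6b 7a 79 65 is 4 bytes > B = 3, so hash it first: H(key) = c3, then zero-pad to 3 bytes: K' = c3 00 00.
K' ⊕ ipad = f5 36 36; K' ⊕ opad = 9f 5c 5c.
m1: inner = H(f5 36 36 59) = ba; tag = H(9f 5c 5c ba) = 11
m2: inner = H(f5 36 36 63) = c4; tag = H(9f 5c 5c c4) = 1b
m3: inner = H(f5 36 36 51) = b2; tag = H(9f 5c 5c b2) = 09 ← matches

3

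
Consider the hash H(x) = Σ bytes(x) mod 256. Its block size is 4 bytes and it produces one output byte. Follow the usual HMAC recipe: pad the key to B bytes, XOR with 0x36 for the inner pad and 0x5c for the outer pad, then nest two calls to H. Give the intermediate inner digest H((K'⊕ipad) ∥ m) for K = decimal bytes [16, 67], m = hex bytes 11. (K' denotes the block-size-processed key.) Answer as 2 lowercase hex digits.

18

Key decimal bytes [16, 67] = 10 43 is 2 bytes ≤ B = 4; zero-pad to 4 bytes: K' = 10 43 00 00.
K' ⊕ ipad = 26 75 36 36.
Inner input = 26 75 36 36 ∥ 11.
Inner hash: sum = 38+117+54+54+17 = 280; mod 256 = 24 → 18.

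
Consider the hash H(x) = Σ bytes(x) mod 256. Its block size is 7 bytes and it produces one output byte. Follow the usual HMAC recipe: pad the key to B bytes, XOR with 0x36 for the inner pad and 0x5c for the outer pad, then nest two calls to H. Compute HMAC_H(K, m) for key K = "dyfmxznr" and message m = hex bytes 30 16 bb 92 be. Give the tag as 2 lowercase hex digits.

4f

Key "dyfmxznr" = 64 79 66 6d 78 7a 6e 72 is 8 bytes > B = 7, so hash it first: H(key) = 82, then zero-pad to 7 bytes: K' = 82 00 00 00 00 00 00.
K' ⊕ ipad = b4 36 36 36 36 36 36.  K' ⊕ opad = de 5c 5c 5c 5c 5c 5c.
Inner input = (K'⊕ipad) ∥ m = b4 36 36 36 36 36 36 ∥ 30 16 bb 92 be.
Inner hash: sum = 180+54+54+54+54+54+54+48+22+187+146+190 = 1097; mod 256 = 73 → 49.
Outer input = (K'⊕opad) ∥ inner = de 5c 5c 5c 5c 5c 5c ∥ 49.
Outer hash (tag): sum = 222+92+92+92+92+92+92+73 = 847; mod 256 = 79 → 4f.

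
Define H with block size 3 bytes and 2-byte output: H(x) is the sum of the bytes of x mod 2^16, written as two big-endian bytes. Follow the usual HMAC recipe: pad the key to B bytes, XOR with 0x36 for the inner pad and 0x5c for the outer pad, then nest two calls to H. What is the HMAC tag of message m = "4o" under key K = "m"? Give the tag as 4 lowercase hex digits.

0154

Key "m" = 6d is 1 byte ≤ B = 3; zero-pad to 3 bytes: K' = 6d 00 00.
K' ⊕ ipad = 5b 36 36.  K' ⊕ opad = 31 5c 5c.
Inner input = (K'⊕ipad) ∥ m = 5b 36 36 ∥ 34 6f.
Inner hash: sum = 91+54+54+52+111 = 362 → 01 6a.
Outer input = (K'⊕opad) ∥ inner = 31 5c 5c ∥ 01 6a.
Outer hash (tag): sum = 49+92+92+1+106 = 340 → 01 54.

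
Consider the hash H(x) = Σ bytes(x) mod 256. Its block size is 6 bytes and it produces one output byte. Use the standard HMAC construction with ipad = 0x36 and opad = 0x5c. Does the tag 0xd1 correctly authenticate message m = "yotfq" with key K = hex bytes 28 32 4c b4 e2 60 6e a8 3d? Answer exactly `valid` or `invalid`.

Key hex bytes 28 32 4c b4 e2 60 6e a8 3d is 9 bytes > B = 6, so hash it first: H(key) = ef, then zero-pad to 6 bytes: K' = ef 00 00 00 00 00.
K' ⊕ ipad = d9 36 36 36 36 36; K' ⊕ opad = b3 5c 5c 5c 5c 5c.
Inner hash: sum = 217+54+54+54+54+54+121+111+116+102+113 = 1050; mod 256 = 26 → 1a.
Outer hash (recomputed tag): sum = 179+92+92+92+92+92+26 = 665; mod 256 = 153 → 99.
Recomputed tag = 99; claimed = d1 → mismatch.

invalid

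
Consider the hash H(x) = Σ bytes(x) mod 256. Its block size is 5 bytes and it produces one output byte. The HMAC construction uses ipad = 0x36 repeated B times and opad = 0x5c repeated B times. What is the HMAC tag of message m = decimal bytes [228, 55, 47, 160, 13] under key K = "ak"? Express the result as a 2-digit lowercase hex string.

Key "ak" = 61 6b is 2 bytes ≤ B = 5; zero-pad to 5 bytes: K' = 61 6b 00 00 00.
K' ⊕ ipad = 57 5d 36 36 36.  K' ⊕ opad = 3d 37 5c 5c 5c.
Inner input = (K'⊕ipad) ∥ m = 57 5d 36 36 36 ∥ e4 37 2f a0 0d.
Inner hash: sum = 87+93+54+54+54+228+55+47+160+13 = 845; mod 256 = 77 → 4d.
Outer input = (K'⊕opad) ∥ inner = 3d 37 5c 5c 5c ∥ 4d.
Outer hash (tag): sum = 61+55+92+92+92+77 = 469; mod 256 = 213 → d5.

d5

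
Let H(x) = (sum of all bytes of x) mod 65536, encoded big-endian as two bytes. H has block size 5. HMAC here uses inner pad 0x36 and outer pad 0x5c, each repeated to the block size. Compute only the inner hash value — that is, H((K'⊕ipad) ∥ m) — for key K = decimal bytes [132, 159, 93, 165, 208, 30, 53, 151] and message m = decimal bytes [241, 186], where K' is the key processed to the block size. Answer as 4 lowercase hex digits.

036b

Key decimal bytes [132, 159, 93, 165, 208, 30, 53, 151] = 84 9f 5d a5 d0 1e 35 97 is 8 bytes > B = 5, so hash it first: H(key) = 03 df, then zero-pad to 5 bytes: K' = 03 df 00 00 00.
K' ⊕ ipad = 35 e9 36 36 36.
Inner input = 35 e9 36 36 36 ∥ f1 ba.
Inner hash: sum = 53+233+54+54+54+241+186 = 875 → 03 6b.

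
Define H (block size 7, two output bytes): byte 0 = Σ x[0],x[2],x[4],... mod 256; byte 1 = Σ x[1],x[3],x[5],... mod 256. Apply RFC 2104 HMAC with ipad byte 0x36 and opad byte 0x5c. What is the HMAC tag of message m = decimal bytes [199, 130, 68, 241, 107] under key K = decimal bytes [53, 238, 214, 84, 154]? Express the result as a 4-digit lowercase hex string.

fb4e

Key decimal bytes [53, 238, 214, 84, 154] = 35 ee d6 54 9a is 5 bytes ≤ B = 7; zero-pad to 7 bytes: K' = 35 ee d6 54 9a 00 00.
K' ⊕ ipad = 03 d8 e0 62 ac 36 36.  K' ⊕ opad = 69 b2 8a 08 c6 5c 5c.
Inner input = (K'⊕ipad) ∥ m = 03 d8 e0 62 ac 36 36 ∥ c7 82 44 f1 6b.
Inner hash: even-index sum = 824 mod 256 = 56; odd-index sum = 742 mod 256 = 230 → 38 e6.
Outer input = (K'⊕opad) ∥ inner = 69 b2 8a 08 c6 5c 5c ∥ 38 e6.
Outer hash (tag): even-index sum = 763 mod 256 = 251; odd-index sum = 334 mod 256 = 78 → fb 4e.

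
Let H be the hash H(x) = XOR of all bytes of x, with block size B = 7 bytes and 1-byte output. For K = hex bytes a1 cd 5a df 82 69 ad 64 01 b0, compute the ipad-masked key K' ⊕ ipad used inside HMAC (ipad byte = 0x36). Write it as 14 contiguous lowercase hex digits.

4c363636363636

Key hex bytes a1 cd 5a df 82 69 ad 64 01 b0 is 10 bytes > B = 7, so hash it first: H(key) = 7a, then zero-pad to 7 bytes: K' = 7a 00 00 00 00 00 00.
XOR each byte with 0x36: 7a⊕36=4c, 00⊕36=36, 00⊕36=36, 00⊕36=36, 00⊕36=36, 00⊕36=36, 00⊕36=36.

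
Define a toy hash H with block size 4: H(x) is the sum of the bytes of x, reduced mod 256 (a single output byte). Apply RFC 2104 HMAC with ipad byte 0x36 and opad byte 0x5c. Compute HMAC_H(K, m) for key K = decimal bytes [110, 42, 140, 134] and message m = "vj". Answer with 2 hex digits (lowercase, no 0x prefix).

Key decimal bytes [110, 42, 140, 134] = 6e 2a 8c 86 is exactly B = 4 bytes: K' = 6e 2a 8c 86.
K' ⊕ ipad = 58 1c ba b0.  K' ⊕ opad = 32 76 d0 da.
Inner input = (K'⊕ipad) ∥ m = 58 1c ba b0 ∥ 76 6a.
Inner hash: sum = 88+28+186+176+118+106 = 702; mod 256 = 190 → be.
Outer input = (K'⊕opad) ∥ inner = 32 76 d0 da ∥ be.
Outer hash (tag): sum = 50+118+208+218+190 = 784; mod 256 = 16 → 10.

10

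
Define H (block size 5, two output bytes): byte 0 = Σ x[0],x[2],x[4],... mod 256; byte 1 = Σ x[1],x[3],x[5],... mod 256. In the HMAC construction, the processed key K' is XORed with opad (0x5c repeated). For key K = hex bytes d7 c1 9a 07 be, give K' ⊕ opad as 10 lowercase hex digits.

Key hex bytes d7 c1 9a 07 be is exactly B = 5 bytes: K' = d7 c1 9a 07 be.
XOR each byte with 0x5c: d7⊕5c=8b, c1⊕5c=9d, 9a⊕5c=c6, 07⊕5c=5b, be⊕5c=e2.

8b9dc65be2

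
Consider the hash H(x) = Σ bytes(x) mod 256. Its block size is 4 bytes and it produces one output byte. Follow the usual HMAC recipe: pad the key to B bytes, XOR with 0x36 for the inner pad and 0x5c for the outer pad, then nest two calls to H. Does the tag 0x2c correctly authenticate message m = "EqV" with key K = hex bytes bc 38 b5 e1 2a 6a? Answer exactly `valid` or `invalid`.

Key hex bytes bc 38 b5 e1 2a 6a is 6 bytes > B = 4, so hash it first: H(key) = 1e, then zero-pad to 4 bytes: K' = 1e 00 00 00.
K' ⊕ ipad = 28 36 36 36; K' ⊕ opad = 42 5c 5c 5c.
Inner hash: sum = 40+54+54+54+69+113+86 = 470; mod 256 = 214 → d6.
Outer hash (recomputed tag): sum = 66+92+92+92+214 = 556; mod 256 = 44 → 2c.
Recomputed tag = 2c; claimed = 2c → match.

valid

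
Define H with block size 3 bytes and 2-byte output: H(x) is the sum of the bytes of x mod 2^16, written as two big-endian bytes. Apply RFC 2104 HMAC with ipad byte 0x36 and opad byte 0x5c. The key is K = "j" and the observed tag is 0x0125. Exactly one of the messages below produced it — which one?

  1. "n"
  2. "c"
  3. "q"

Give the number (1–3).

1

Key "j" = 6a is 1 byte ≤ B = 3; zero-pad to 3 bytes: K' = 6a 00 00.
K' ⊕ ipad = 5c 36 36; K' ⊕ opad = 36 5c 5c.
m1: inner = H(5c 36 36 6e) = 01 36; tag = H(36 5c 5c 01 36) = 0125 ← matches
m2: inner = H(5c 36 36 63) = 01 2b; tag = H(36 5c 5c 01 2b) = 011a
m3: inner = H(5c 36 36 71) = 01 39; tag = H(36 5c 5c 01 39) = 0128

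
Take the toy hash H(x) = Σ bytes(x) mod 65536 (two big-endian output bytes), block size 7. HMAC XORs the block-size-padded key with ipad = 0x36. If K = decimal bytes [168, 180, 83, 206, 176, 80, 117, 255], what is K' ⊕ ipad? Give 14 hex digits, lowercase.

32c73636363636

Key decimal bytes [168, 180, 83, 206, 176, 80, 117, 255] = a8 b4 53 ce b0 50 75 ff is 8 bytes > B = 7, so hash it first: H(key) = 04 f1, then zero-pad to 7 bytes: K' = 04 f1 00 00 00 00 00.
XOR each byte with 0x36: 04⊕36=32, f1⊕36=c7, 00⊕36=36, 00⊕36=36, 00⊕36=36, 00⊕36=36, 00⊕36=36.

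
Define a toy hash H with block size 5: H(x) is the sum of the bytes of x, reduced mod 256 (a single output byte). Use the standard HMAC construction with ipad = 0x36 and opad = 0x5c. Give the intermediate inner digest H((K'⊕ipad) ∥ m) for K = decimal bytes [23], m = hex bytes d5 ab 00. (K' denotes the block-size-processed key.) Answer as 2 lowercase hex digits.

Key decimal bytes [23] = 17 is 1 byte ≤ B = 5; zero-pad to 5 bytes: K' = 17 00 00 00 00.
K' ⊕ ipad = 21 36 36 36 36.
Inner input = 21 36 36 36 36 ∥ d5 ab 00.
Inner hash: sum = 33+54+54+54+54+213+171+0 = 633; mod 256 = 121 → 79.

79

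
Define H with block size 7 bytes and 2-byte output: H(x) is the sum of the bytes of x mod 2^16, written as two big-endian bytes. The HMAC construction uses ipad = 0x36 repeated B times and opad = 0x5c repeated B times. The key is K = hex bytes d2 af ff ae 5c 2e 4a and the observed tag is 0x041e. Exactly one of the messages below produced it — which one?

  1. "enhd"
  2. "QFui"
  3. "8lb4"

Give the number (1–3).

1

Key hex bytes d2 af ff ae 5c 2e 4a is exactly B = 7 bytes: K' = d2 af ff ae 5c 2e 4a.
K' ⊕ ipad = e4 99 c9 98 6a 18 7c; K' ⊕ opad = 8e f3 a3 f2 00 72 16.
m1: inner = H(e4 99 c9 98 6a 18 7c 65 6e 68 64) = 05 7b; tag = H(8e f3 a3 f2 00 72 16 05 7b) = 041e ← matches
m2: inner = H(e4 99 c9 98 6a 18 7c 51 46 75 69) = 05 51; tag = H(8e f3 a3 f2 00 72 16 05 51) = 03f4
m3: inner = H(e4 99 c9 98 6a 18 7c 38 6c 62 34) = 05 16; tag = H(8e f3 a3 f2 00 72 16 05 16) = 03b9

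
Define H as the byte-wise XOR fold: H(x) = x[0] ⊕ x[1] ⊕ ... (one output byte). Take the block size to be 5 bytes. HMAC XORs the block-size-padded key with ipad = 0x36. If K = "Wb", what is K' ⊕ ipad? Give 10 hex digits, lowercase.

Key "Wb" = 57 62 is 2 bytes ≤ B = 5; zero-pad to 5 bytes: K' = 57 62 00 00 00.
XOR each byte with 0x36: 57⊕36=61, 62⊕36=54, 00⊕36=36, 00⊕36=36, 00⊕36=36.

6154363636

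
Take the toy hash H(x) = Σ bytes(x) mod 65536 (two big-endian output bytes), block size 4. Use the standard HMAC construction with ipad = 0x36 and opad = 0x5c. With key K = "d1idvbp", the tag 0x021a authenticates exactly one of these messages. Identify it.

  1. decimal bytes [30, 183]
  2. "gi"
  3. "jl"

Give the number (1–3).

2

Key "d1idvbp" = 64 31 69 64 76 62 70 is 7 bytes > B = 4, so hash it first: H(key) = 02 aa, then zero-pad to 4 bytes: K' = 02 aa 00 00.
K' ⊕ ipad = 34 9c 36 36; K' ⊕ opad = 5e f6 5c 5c.
m1: inner = H(34 9c 36 36 1e b7) = 02 11; tag = H(5e f6 5c 5c 02 11) = 021f
m2: inner = H(34 9c 36 36 67 69) = 02 0c; tag = H(5e f6 5c 5c 02 0c) = 021a ← matches
m3: inner = H(34 9c 36 36 6a 6c) = 02 12; tag = H(5e f6 5c 5c 02 12) = 0220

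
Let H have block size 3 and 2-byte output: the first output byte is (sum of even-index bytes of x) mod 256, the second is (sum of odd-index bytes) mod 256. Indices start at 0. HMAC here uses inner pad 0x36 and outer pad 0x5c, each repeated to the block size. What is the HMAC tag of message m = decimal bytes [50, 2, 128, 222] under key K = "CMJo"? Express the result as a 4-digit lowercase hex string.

Key "CMJo" = 43 4d 4a 6f is 4 bytes > B = 3, so hash it first: H(key) = 8d bc, then zero-pad to 3 bytes: K' = 8d bc 00.
K' ⊕ ipad = bb 8a 36.  K' ⊕ opad = d1 e0 5c.
Inner input = (K'⊕ipad) ∥ m = bb 8a 36 ∥ 32 02 80 de.
Inner hash: even-index sum = 465 mod 256 = 209; odd-index sum = 316 mod 256 = 60 → d1 3c.
Outer input = (K'⊕opad) ∥ inner = d1 e0 5c ∥ d1 3c.
Outer hash (tag): even-index sum = 361 mod 256 = 105; odd-index sum = 433 mod 256 = 177 → 69 b1.

69b1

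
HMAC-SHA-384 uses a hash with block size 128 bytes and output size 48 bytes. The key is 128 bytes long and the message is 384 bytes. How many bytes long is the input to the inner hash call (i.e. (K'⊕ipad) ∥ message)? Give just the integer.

512

Key is 128 ≤ 128 bytes, zero-padded: |K'| = 128.
Inner input = (K'⊕ipad) ∥ m → 128 + 384 = 512 bytes.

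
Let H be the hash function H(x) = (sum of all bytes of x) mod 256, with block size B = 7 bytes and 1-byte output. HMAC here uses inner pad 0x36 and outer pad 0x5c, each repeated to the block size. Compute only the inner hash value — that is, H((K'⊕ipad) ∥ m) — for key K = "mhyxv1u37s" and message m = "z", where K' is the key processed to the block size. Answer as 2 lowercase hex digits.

47

Key "mhyxv1u37s" = 6d 68 79 78 76 31 75 33 37 73 is 10 bytes > B = 7, so hash it first: H(key) = bf, then zero-pad to 7 bytes: K' = bf 00 00 00 00 00 00.
K' ⊕ ipad = 89 36 36 36 36 36 36.
Inner input = 89 36 36 36 36 36 36 ∥ 7a.
Inner hash: sum = 137+54+54+54+54+54+54+122 = 583; mod 256 = 71 → 47.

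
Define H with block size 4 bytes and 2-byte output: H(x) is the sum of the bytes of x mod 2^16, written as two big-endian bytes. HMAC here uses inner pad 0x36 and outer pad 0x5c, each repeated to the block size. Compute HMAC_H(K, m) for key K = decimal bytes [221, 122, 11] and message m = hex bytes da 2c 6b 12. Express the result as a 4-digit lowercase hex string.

018a

Key decimal bytes [221, 122, 11] = dd 7a 0b is 3 bytes ≤ B = 4; zero-pad to 4 bytes: K' = dd 7a 0b 00.
K' ⊕ ipad = eb 4c 3d 36.  K' ⊕ opad = 81 26 57 5c.
Inner input = (K'⊕ipad) ∥ m = eb 4c 3d 36 ∥ da 2c 6b 12.
Inner hash: sum = 235+76+61+54+218+44+107+18 = 813 → 03 2d.
Outer input = (K'⊕opad) ∥ inner = 81 26 57 5c ∥ 03 2d.
Outer hash (tag): sum = 129+38+87+92+3+45 = 394 → 01 8a.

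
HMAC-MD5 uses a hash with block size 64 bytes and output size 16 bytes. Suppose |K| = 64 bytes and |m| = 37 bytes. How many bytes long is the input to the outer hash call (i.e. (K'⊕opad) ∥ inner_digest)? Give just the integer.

Key is 64 ≤ 64 bytes, zero-padded: |K'| = 64.
Outer input = (K'⊕opad) ∥ H(inner) → 64 + 16 = 80 bytes.

80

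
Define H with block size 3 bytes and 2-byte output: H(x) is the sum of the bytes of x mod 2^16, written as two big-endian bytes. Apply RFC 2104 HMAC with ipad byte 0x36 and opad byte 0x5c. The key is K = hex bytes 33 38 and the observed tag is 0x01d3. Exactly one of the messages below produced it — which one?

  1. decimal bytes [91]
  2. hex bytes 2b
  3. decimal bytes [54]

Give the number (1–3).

Key hex bytes 33 38 is 2 bytes ≤ B = 3; zero-pad to 3 bytes: K' = 33 38 00.
K' ⊕ ipad = 05 0e 36; K' ⊕ opad = 6f 64 5c.
m1: inner = H(05 0e 36 5b) = 00 a4; tag = H(6f 64 5c 00 a4) = 01d3 ← matches
m2: inner = H(05 0e 36 2b) = 00 74; tag = H(6f 64 5c 00 74) = 01a3
m3: inner = H(05 0e 36 36) = 00 7f; tag = H(6f 64 5c 00 7f) = 01ae

1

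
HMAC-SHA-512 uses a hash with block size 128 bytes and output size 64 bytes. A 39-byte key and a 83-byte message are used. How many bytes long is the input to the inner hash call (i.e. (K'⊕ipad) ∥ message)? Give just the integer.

Key is 39 ≤ 128 bytes, zero-padded: |K'| = 128.
Inner input = (K'⊕ipad) ∥ m → 128 + 83 = 211 bytes.

211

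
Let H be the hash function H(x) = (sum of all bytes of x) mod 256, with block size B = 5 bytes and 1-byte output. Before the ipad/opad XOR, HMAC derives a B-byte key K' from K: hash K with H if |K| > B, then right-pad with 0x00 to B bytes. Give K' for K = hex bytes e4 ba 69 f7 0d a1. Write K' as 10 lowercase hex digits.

ac00000000

|K| = 6 > B = 5, so first hash the key.
H(K): sum = 228+186+105+247+13+161 = 940; mod 256 = 172 → ac.
Zero-pad H(K) = ac to 5 bytes: K' = ac 00 00 00 00.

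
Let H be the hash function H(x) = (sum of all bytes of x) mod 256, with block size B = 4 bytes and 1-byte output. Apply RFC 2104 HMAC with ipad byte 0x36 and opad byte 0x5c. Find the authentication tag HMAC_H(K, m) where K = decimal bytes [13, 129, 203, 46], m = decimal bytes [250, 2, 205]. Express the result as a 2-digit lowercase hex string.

Key decimal bytes [13, 129, 203, 46] = 0d 81 cb 2e is exactly B = 4 bytes: K' = 0d 81 cb 2e.
K' ⊕ ipad = 3b b7 fd 18.  K' ⊕ opad = 51 dd 97 72.
Inner input = (K'⊕ipad) ∥ m = 3b b7 fd 18 ∥ fa 02 cd.
Inner hash: sum = 59+183+253+24+250+2+205 = 976; mod 256 = 208 → d0.
Outer input = (K'⊕opad) ∥ inner = 51 dd 97 72 ∥ d0.
Outer hash (tag): sum = 81+221+151+114+208 = 775; mod 256 = 7 → 07.

07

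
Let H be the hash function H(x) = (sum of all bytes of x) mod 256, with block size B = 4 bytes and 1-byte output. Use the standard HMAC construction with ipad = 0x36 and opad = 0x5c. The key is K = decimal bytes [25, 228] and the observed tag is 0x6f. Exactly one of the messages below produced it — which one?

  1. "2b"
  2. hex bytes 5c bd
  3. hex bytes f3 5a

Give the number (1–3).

Key decimal bytes [25, 228] = 19 e4 is 2 bytes ≤ B = 4; zero-pad to 4 bytes: K' = 19 e4 00 00.
K' ⊕ ipad = 2f d2 36 36; K' ⊕ opad = 45 b8 5c 5c.
m1: inner = H(2f d2 36 36 32 62) = 01; tag = H(45 b8 5c 5c 01) = b6
m2: inner = H(2f d2 36 36 5c bd) = 86; tag = H(45 b8 5c 5c 86) = 3b
m3: inner = H(2f d2 36 36 f3 5a) = ba; tag = H(45 b8 5c 5c ba) = 6f ← matches

3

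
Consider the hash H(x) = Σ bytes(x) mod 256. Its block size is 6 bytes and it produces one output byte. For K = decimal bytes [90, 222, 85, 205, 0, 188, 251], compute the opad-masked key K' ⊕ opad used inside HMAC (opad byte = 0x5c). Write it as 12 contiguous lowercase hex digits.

Key decimal bytes [90, 222, 85, 205, 0, 188, 251] = 5a de 55 cd 00 bc fb is 7 bytes > B = 6, so hash it first: H(key) = 11, then zero-pad to 6 bytes: K' = 11 00 00 00 00 00.
XOR each byte with 0x5c: 11⊕5c=4d, 00⊕5c=5c, 00⊕5c=5c, 00⊕5c=5c, 00⊕5c=5c, 00⊕5c=5c.

4d5c5c5c5c5c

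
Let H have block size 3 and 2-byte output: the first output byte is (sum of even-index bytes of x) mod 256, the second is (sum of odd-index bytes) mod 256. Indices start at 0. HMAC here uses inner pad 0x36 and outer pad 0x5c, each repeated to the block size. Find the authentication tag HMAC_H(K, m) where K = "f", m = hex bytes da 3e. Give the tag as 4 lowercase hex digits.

a620

Key "f" = 66 is 1 byte ≤ B = 3; zero-pad to 3 bytes: K' = 66 00 00.
K' ⊕ ipad = 50 36 36.  K' ⊕ opad = 3a 5c 5c.
Inner input = (K'⊕ipad) ∥ m = 50 36 36 ∥ da 3e.
Inner hash: even-index sum = 196 mod 256 = 196; odd-index sum = 272 mod 256 = 16 → c4 10.
Outer input = (K'⊕opad) ∥ inner = 3a 5c 5c ∥ c4 10.
Outer hash (tag): even-index sum = 166 mod 256 = 166; odd-index sum = 288 mod 256 = 32 → a6 20.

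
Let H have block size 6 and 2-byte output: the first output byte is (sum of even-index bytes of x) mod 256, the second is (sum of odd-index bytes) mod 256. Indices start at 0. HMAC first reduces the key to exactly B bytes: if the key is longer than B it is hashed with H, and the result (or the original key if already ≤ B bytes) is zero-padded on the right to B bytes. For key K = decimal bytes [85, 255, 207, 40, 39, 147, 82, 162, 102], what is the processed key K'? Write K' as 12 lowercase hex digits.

|K| = 9 > B = 6, so first hash the key.
H(K): even-index sum = 515 mod 256 = 3; odd-index sum = 604 mod 256 = 92 → 03 5c.
Zero-pad H(K) = 03 5c to 6 bytes: K' = 03 5c 00 00 00 00.

035c00000000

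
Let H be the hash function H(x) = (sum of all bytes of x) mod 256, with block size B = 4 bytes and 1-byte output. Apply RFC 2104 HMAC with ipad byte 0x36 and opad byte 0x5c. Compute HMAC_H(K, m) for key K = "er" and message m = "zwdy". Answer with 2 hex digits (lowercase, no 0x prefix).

f0

Key "er" = 65 72 is 2 bytes ≤ B = 4; zero-pad to 4 bytes: K' = 65 72 00 00.
K' ⊕ ipad = 53 44 36 36.  K' ⊕ opad = 39 2e 5c 5c.
Inner input = (K'⊕ipad) ∥ m = 53 44 36 36 ∥ 7a 77 64 79.
Inner hash: sum = 83+68+54+54+122+119+100+121 = 721; mod 256 = 209 → d1.
Outer input = (K'⊕opad) ∥ inner = 39 2e 5c 5c ∥ d1.
Outer hash (tag): sum = 57+46+92+92+209 = 496; mod 256 = 240 → f0.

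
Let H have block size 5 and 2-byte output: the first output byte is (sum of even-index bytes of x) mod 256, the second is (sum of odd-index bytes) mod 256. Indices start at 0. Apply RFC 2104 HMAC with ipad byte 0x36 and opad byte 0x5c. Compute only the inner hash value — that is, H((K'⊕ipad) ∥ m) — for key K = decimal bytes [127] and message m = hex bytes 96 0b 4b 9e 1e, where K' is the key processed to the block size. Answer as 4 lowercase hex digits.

5e6b

Key decimal bytes [127] = 7f is 1 byte ≤ B = 5; zero-pad to 5 bytes: K' = 7f 00 00 00 00.
K' ⊕ ipad = 49 36 36 36 36.
Inner input = 49 36 36 36 36 ∥ 96 0b 4b 9e 1e.
Inner hash: even-index sum = 350 mod 256 = 94; odd-index sum = 363 mod 256 = 107 → 5e 6b.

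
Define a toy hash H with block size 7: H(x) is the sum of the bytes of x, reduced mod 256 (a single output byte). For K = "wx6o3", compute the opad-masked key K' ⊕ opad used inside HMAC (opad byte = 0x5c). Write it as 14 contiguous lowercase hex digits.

2b246a336f5c5c

Key "wx6o3" = 77 78 36 6f 33 is 5 bytes ≤ B = 7; zero-pad to 7 bytes: K' = 77 78 36 6f 33 00 00.
XOR each byte with 0x5c: 77⊕5c=2b, 78⊕5c=24, 36⊕5c=6a, 6f⊕5c=33, 33⊕5c=6f, 00⊕5c=5c, 00⊕5c=5c.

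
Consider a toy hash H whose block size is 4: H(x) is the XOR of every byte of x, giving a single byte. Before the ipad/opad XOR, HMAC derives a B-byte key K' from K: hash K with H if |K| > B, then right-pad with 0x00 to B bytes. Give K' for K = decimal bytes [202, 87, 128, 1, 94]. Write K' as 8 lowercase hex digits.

42000000

|K| = 5 > B = 4, so first hash the key.
H(K): XOR ca⊕57⊕80⊕01⊕5e = 42.
Zero-pad H(K) = 42 to 4 bytes: K' = 42 00 00 00.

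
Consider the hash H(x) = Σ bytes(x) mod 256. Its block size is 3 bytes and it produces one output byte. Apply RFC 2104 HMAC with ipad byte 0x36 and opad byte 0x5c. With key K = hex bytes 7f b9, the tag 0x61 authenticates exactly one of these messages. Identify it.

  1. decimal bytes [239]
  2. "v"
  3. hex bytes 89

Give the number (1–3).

Key hex bytes 7f b9 is 2 bytes ≤ B = 3; zero-pad to 3 bytes: K' = 7f b9 00.
K' ⊕ ipad = 49 8f 36; K' ⊕ opad = 23 e5 5c.
m1: inner = H(49 8f 36 ef) = fd; tag = H(23 e5 5c fd) = 61 ← matches
m2: inner = H(49 8f 36 76) = 84; tag = H(23 e5 5c 84) = e8
m3: inner = H(49 8f 36 89) = 97; tag = H(23 e5 5c 97) = fb

1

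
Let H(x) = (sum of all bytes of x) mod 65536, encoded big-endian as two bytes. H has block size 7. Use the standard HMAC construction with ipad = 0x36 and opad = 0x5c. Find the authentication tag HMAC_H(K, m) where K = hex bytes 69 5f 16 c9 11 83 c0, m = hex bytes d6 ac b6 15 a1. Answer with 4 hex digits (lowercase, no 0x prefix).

038c

Key hex bytes 69 5f 16 c9 11 83 c0 is exactly B = 7 bytes: K' = 69 5f 16 c9 11 83 c0.
K' ⊕ ipad = 5f 69 20 ff 27 b5 f6.  K' ⊕ opad = 35 03 4a 95 4d df 9c.
Inner input = (K'⊕ipad) ∥ m = 5f 69 20 ff 27 b5 f6 ∥ d6 ac b6 15 a1.
Inner hash: sum = 95+105+32+255+39+181+246+214+172+182+21+161 = 1703 → 06 a7.
Outer input = (K'⊕opad) ∥ inner = 35 03 4a 95 4d df 9c ∥ 06 a7.
Outer hash (tag): sum = 53+3+74+149+77+223+156+6+167 = 908 → 03 8c.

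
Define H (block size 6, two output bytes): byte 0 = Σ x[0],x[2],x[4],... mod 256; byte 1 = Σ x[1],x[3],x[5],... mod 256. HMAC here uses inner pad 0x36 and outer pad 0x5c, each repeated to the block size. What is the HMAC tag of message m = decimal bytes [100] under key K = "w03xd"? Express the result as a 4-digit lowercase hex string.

Key "w03xd" = 77 30 33 78 64 is 5 bytes ≤ B = 6; zero-pad to 6 bytes: K' = 77 30 33 78 64 00.
K' ⊕ ipad = 41 06 05 4e 52 36.  K' ⊕ opad = 2b 6c 6f 24 38 5c.
Inner input = (K'⊕ipad) ∥ m = 41 06 05 4e 52 36 ∥ 64.
Inner hash: even-index sum = 252 mod 256 = 252; odd-index sum = 138 mod 256 = 138 → fc 8a.
Outer input = (K'⊕opad) ∥ inner = 2b 6c 6f 24 38 5c ∥ fc 8a.
Outer hash (tag): even-index sum = 462 mod 256 = 206; odd-index sum = 374 mod 256 = 118 → ce 76.

ce76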